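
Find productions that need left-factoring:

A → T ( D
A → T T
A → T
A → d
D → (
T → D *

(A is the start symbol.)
Yes, A has productions with common prefix 'T'

Left-factoring is needed when two productions for the same non-terminal
share a common prefix on the right-hand side.

Productions for A:
  A → T ( D
  A → T T
  A → T
  A → d

Found common prefix 'T' in productions for A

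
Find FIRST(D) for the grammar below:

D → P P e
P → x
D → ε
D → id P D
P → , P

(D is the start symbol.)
{ ',', 'id', 'x', ε }

To compute FIRST(D), examine every production with D on the left-hand side, reading each right-hand side left to right until a non-nullable symbol is reached.

FIRST sets of the other non-terminals involved (by the same procedure, iterated to a fixed point):
  FIRST(P) = { ',', 'x' }

From D → P P e:
  - P is a non-terminal: add FIRST(P) \ {ε} = { ',', 'x' }
    P is not nullable, so stop
From D → ε:
  - ε-production, so ε ∈ FIRST(D)
From D → id P D:
  - id is a terminal: add 'id' and stop

Collecting: FIRST(D) = { ',', 'id', 'x', ε }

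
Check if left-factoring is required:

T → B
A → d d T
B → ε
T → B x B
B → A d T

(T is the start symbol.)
Yes, T has productions with common prefix 'B'

Left-factoring is needed when two productions for the same non-terminal
share a common prefix on the right-hand side.

Productions for T:
  T → B
  T → B x B
Productions for B:
  B → ε
  B → A d T

Found common prefix 'B' in productions for T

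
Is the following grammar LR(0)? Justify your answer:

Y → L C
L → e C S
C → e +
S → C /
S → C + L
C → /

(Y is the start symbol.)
A grammar is LR(0) if no state in the canonical LR(0) collection has:
  - both a shift item (dot before a terminal) and a complete item (shift-reduce conflict), or
  - two or more complete items (reduce-reduce conflict; the accept item [Y' → Y .] counts as a complete item here).

Augment with Y' → Y and build the canonical LR(0) collection (I0 = CLOSURE({[Y' → . Y]}), then GOTO on every symbol after a dot until no new states appear). It has 14 states:
  I0: { [L → . e C S], [Y → . L C], [Y' → . Y] }  — shift
  I1: { [C → . /], [C → . e +], [Y → L . C] }  — shift
  I2: { [Y' → Y .] }  — accept
  I3: { [C → . /], [C → . e +], [L → e . C S] }  — shift
  I4: { [C → / .] }  — reduce
  I5: { [C → . /], [C → . e +], [L → e C . S], [S → . C + L], [S → . C /] }  — shift
  I6: { [C → e . +] }  — shift
  I7: { [C → e + .] }  — reduce
  I8: { [S → C . + L], [S → C . /] }  — shift
  I9: { [L → e C S .] }  — reduce
  I10: { [L → . e C S], [S → C + . L] }  — shift
  I11: { [S → C / .] }  — reduce
  I12: { [S → C + L .] }  — reduce
  I13: { [Y → L C .] }  — reduce

Every state is either a pure shift/goto state or contains exactly one complete item and nothing to shift — no conflicts. The grammar is LR(0).

Answer: Yes, the grammar is LR(0)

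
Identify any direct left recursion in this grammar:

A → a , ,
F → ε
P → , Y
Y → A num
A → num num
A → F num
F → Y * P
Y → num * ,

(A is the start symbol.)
Direct left recursion occurs when N → N α for some non-terminal N (the right-hand side begins with the left-hand side itself).

A → a , ,: starts with a
F → ε: starts with ε
P → , Y: starts with ','
Y → A num: starts with A
A → num num: starts with num
A → F num: starts with F
F → Y * P: starts with Y
Y → num * ,: starts with num

No direct left recursion found.

Answer: No direct left recursion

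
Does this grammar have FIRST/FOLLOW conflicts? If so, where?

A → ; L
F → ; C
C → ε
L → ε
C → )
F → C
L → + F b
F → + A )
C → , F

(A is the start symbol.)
No FIRST/FOLLOW conflicts.

A FIRST/FOLLOW conflict occurs when a non-terminal N has a nullable alternative N → β (β ⇒* ε) and another alternative N → α with FIRST(α) ∩ FOLLOW(N) ≠ ∅: on such a lookahead the parser cannot decide between expanding α and letting N vanish via β.

Nullable non-terminals: C, F, L.
FIRST sets used below: FIRST(C) = { ')', ',', ε }

C: nullable alternative(s) C → ε; FOLLOW(C) = { 'b' }
  C → ε: FIRST \ {ε} = { } — this is the only nullable alternative, skip
  C → ): FIRST \ {ε} = { ')' } — disjoint from FOLLOW(C)
  C → , F: FIRST \ {ε} = { ',' } — disjoint from FOLLOW(C)

F: nullable alternative(s) F → C; FOLLOW(F) = { 'b' }
  F → ; C: FIRST \ {ε} = { ';' } — disjoint from FOLLOW(F)
  F → C: FIRST \ {ε} = { ')', ',' } — this is the only nullable alternative, skip
  F → + A ): FIRST \ {ε} = { '+' } — disjoint from FOLLOW(F)

L: nullable alternative(s) L → ε; FOLLOW(L) = { $, ')' }
  L → ε: FIRST \ {ε} = { } — this is the only nullable alternative, skip
  L → + F b: FIRST \ {ε} = { '+' } — disjoint from FOLLOW(L)

A has no nullable alternative, so no FIRST/FOLLOW check is needed there.

No FIRST/FOLLOW conflicts found.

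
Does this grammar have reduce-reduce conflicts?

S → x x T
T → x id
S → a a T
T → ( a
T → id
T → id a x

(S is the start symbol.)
No reduce-reduce conflicts

Augment with S' → S and build the canonical LR(0) collection (I0 = CLOSURE({[S' → . S]}), then GOTO on every symbol after a dot until no new states appear). It has 15 states:
  I0: { [S → . a a T], [S → . x x T], [S' → . S] }  — shift
  I1: { [S' → S .] }  — accept
  I2: { [S → a . a T] }  — shift
  I3: { [S → x . x T] }  — shift
  I4: { [S → x x . T], [T → . ( a], [T → . id a x], [T → . id], [T → . x id] }  — shift
  I5: { [T → ( . a] }  — shift
  I6: { [S → x x T .] }  — reduce
  I7: { [T → id . a x], [T → id .] }  — shift, reduce
  I8: { [T → x . id] }  — shift
  I9: { [T → x id .] }  — reduce
  I10: { [T → id a . x] }  — shift
  I11: { [T → id a x .] }  — reduce
  I12: { [T → ( a .] }  — reduce
  I13: { [S → a a . T], [T → . ( a], [T → . id a x], [T → . id], [T → . x id] }  — shift
  I14: { [S → a a T .] }  — reduce

No state contains more than one complete item.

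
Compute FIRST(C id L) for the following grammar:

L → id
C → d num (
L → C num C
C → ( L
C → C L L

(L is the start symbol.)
FIRST sets of the non-terminals involved (from the grammar, by fixed-point iteration):
  FIRST(C) = { '(', 'd' }

To compute FIRST(C id L), process the symbols left to right:
Symbol C is a non-terminal. Add FIRST(C) \ {ε} = { '(', 'd' }
C is not nullable (ε ∉ FIRST(C)), so stop here.
FIRST(C id L) = { '(', 'd' }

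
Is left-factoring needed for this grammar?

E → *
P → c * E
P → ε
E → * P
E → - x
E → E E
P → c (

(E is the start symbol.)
Yes, E has productions with common prefix '*'; P has productions with common prefix 'c'

Left-factoring is needed when two productions for the same non-terminal
share a common prefix on the right-hand side.

Productions for E:
  E → *
  E → * P
  E → - x
  E → E E
Productions for P:
  P → c * E
  P → ε
  P → c (

Found common prefix '*' in productions for E
Found common prefix 'c' in productions for P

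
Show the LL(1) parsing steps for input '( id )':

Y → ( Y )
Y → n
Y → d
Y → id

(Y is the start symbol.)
Stack is shown with the top on the left.

Stack    Input     Action
-------------------------
Y $      ( id ) $  output Y → ( Y )
( Y ) $  ( id ) $  match '('
Y ) $    id ) $    output Y → id
id ) $   id ) $    match 'id'
) $      ) $       match ')'
$        $         accept

The string is accepted.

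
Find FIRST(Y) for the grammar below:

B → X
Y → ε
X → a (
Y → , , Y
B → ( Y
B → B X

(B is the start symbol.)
From Y → ε:
  - ε-production, so ε ∈ FIRST(Y)
From Y → , , Y:
  - ',' is a terminal: add ',' and stop

Collecting: FIRST(Y) = { ',', ε }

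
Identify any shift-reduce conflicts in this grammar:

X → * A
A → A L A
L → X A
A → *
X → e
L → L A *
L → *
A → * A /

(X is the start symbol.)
Yes — I4: [A → * .] vs [A → . *]; I5: [X → * A .] vs [L → . *]; I6: [L → * .] vs [A → . *]; I9: [L → X A .] vs [L → . *]; I10: [A → A L A .] vs [L → . *]; I11: [L → * .] vs [A → . *]

Augment with X' → X and build the canonical LR(0) collection (I0 = CLOSURE({[X' → . X]}), then GOTO on every symbol after a dot until no new states appear). It has 14 states:
  I0: { [X → . * A], [X → . e], [X' → . X] }  — shift
  I1: { [A → . * A /], [A → . *], [A → . A L A], [X → * . A] }  — shift
  I2: { [X' → X .] }  — accept
  I3: { [X → e .] }  — reduce
  I4: { [A → * . A /], [A → * .], [A → . * A /], [A → . *], [A → . A L A] }  — shift, reduce
  I5: { [A → A . L A], [L → . *], [L → . L A *], [L → . X A], [X → * A .], [X → . * A], [X → . e] }  — shift, reduce
  I6: { [A → . * A /], [A → . *], [A → . A L A], [L → * .], [X → * . A] }  — shift, reduce
  I7: { [A → . * A /], [A → . *], [A → . A L A], [A → A L . A], [L → L . A *] }  — shift
  I8: { [A → . * A /], [A → . *], [A → . A L A], [L → X . A] }  — shift
  I9: { [A → A . L A], [L → . *], [L → . L A *], [L → . X A], [L → X A .], [X → . * A], [X → . e] }  — shift, reduce
  I10: { [A → A . L A], [A → A L A .], [L → . *], [L → . L A *], [L → . X A], [L → L A . *], [X → . * A], [X → . e] }  — shift, reduce
  I11: { [A → . * A /], [A → . *], [A → . A L A], [L → * .], [L → L A * .], [X → * . A] }  — shift, 2 reduces
  I12: { [A → * A . /], [A → A . L A], [L → . *], [L → . L A *], [L → . X A], [X → . * A], [X → . e] }  — shift
  I13: { [A → * A / .] }  — reduce

I4 contains reduce item [A → * .] and shift items [A → . *], [A → . * A /] — shift-reduce conflict.
I5 contains reduce item [X → * A .] and shift items [L → . *], [X → . * A], [X → . e] — shift-reduce conflict.
I6 contains reduce item [L → * .] and shift items [A → . *], [A → . * A /] — shift-reduce conflict.
I9 contains reduce item [L → X A .] and shift items [L → . *], [X → . * A], [X → . e] — shift-reduce conflict.
I10 contains reduce item [A → A L A .] and shift items [L → . *], [L → L A . *], [X → . * A], [X → . e] — shift-reduce conflict.
I11 contains reduce items [L → * .], [L → L A * .] and shift items [A → . *], [A → . * A /] — shift-reduce conflict.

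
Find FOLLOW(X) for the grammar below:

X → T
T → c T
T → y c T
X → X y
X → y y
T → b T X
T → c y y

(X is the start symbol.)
{ $, 'b', 'c', 'y' }

X is the start symbol, so $ ∈ FOLLOW(X).
In X → X y: X is followed by y, add FIRST(y) \ {ε} = { 'y' }
In T → b T X: X is at the end, add FOLLOW(T)

The FOLLOW sets referred to above (computed the same way, to a fixed point):
  FOLLOW(T) = { $, 'b', 'c', 'y' }

Taking the union: FOLLOW(X) = { $, 'b', 'c', 'y' }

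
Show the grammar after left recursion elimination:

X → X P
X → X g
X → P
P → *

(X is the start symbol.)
X is directly left-recursive. The standard transformation for
  A → A α₁ | ... | A α_m | β₁ | ... | β_n
is
  A  → β₁ A' | ... | β_n A'
  A' → α₁ A' | ... | α_m A' | ε

X → P becomes X → P X'
X → X P becomes X' → P X'
X → X g becomes X' → g X'
Add X' → ε

Productions for other non-terminals are unchanged:
  P → *

Resulting grammar:
X → P X'
X' → P X'
X' → g X'
X' → ε
P → *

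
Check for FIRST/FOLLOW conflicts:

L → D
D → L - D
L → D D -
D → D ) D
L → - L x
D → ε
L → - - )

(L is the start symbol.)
A FIRST/FOLLOW conflict occurs when a non-terminal N has a nullable alternative N → β (β ⇒* ε) and another alternative N → α with FIRST(α) ∩ FOLLOW(N) ≠ ∅: on such a lookahead the parser cannot decide between expanding α and letting N vanish via β.

Nullable non-terminals: D, L.
FIRST sets used below: FIRST(L) = { ')', '-', ε }, FIRST(D) = { ')', '-', ε }

D: nullable alternative(s) D → ε; FOLLOW(D) = { $, ')', '-', 'x' }
  D → L - D: FIRST \ {ε} = { ')', '-' } — overlaps FOLLOW(D) on { ')', '-' }: CONFLICT
  D → D ) D: FIRST \ {ε} = { ')', '-' } — overlaps FOLLOW(D) on { ')', '-' }: CONFLICT
  D → ε: FIRST \ {ε} = { } — this is the only nullable alternative, skip

L: nullable alternative(s) L → D; FOLLOW(L) = { $, '-', 'x' }
  L → D: FIRST \ {ε} = { ')', '-' } — this is the only nullable alternative, skip
  L → D D -: FIRST \ {ε} = { ')', '-' } — overlaps FOLLOW(L) on { '-' }: CONFLICT
  L → - L x: FIRST \ {ε} = { '-' } — overlaps FOLLOW(L) on { '-' }: CONFLICT
  L → - - ): FIRST \ {ε} = { '-' } — overlaps FOLLOW(L) on { '-' }: CONFLICT

So the grammar has 5 FIRST/FOLLOW conflicts (marked CONFLICT above).

Answer: Yes. L → D D '-' with FOLLOW(L) on { '-' }; L → '-' L x with FOLLOW(L) on { '-' }; L → '-' '-' ')' with FOLLOW(L) on { '-' }; D → L '-' D with FOLLOW(D) on { ')', '-' }; D → D ')' D with FOLLOW(D) on { ')', '-' }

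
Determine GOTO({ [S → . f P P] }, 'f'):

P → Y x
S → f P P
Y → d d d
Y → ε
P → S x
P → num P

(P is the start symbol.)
{ [P → . S x], [P → . Y x], [P → . num P], [S → . f P P], [S → f . P P], [Y → . d d d], [Y → .] }

GOTO(I, 'f') = CLOSURE({ [A → αX.β] : [A → α.Xβ] ∈ I, X = 'f' })

Items with dot before 'f', with the dot advanced:
  [S → . f P P] → [S → f . P P]
Closure of the advanced items:
  [S → f . P P] has the dot before P: add [P → . Y x], [P → . S x], [P → . num P]
  [P → . Y x] has the dot before Y: add [Y → . d d d], [Y → .]
  [P → . S x] has the dot before S: add [S → . f P P]

GOTO = { [P → . S x], [P → . Y x], [P → . num P], [S → . f P P], [S → f . P P], [Y → . d d d], [Y → .] }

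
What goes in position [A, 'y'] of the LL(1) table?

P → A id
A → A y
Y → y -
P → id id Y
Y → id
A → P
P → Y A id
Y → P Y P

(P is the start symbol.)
To find M[A, 'y'], we find productions for A where 'y' is in the predict set (PREDICT(N → α) = (FIRST(α) \ {ε}) ∪ (FOLLOW(N) if α ⇒* ε)).

Relevant sets:
  FIRST(A) = { 'id', 'y' }
  FIRST(P) = { 'id', 'y' }

A → A y: PREDICT = { 'id', 'y' }
  'y' is in predict set, so this production goes in M[A, 'y']
A → P: PREDICT = { 'id', 'y' }
  'y' is in predict set, so this production goes in M[A, 'y']

M[A, 'y'] = A → A y, A → P  (a multiply-defined cell — the grammar is not LL(1))

Answer: A → A y, A → P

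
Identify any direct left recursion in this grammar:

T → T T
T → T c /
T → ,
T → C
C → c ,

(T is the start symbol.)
T → T T: LEFT RECURSIVE (starts with T)
T → T c /: LEFT RECURSIVE (starts with T)
T → ,: starts with ','
T → C: starts with C
C → c ,: starts with c

The grammar has direct left recursion on: T.

Answer: Yes, T is left-recursive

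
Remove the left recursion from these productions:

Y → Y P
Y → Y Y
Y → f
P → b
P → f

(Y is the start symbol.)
Y is directly left-recursive. The standard transformation for
  A → A α₁ | ... | A α_m | β₁ | ... | β_n
is
  A  → β₁ A' | ... | β_n A'
  A' → α₁ A' | ... | α_m A' | ε

Y → f becomes Y → f Y'
Y → Y P becomes Y' → P Y'
Y → Y Y becomes Y' → Y Y'
Add Y' → ε

Productions for other non-terminals are unchanged:
  P → b
  P → f

Resulting grammar:
Y → f Y'
Y' → P Y'
Y' → Y Y'
Y' → ε
P → b
P → f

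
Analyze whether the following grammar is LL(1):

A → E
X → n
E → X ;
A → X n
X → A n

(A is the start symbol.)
Relevant sets:
  FIRST(E) = { 'n' }
  FIRST(X) = { 'n' }
  FIRST(A) = { 'n' }

For A:
  PREDICT(A → E) = { 'n' }
  PREDICT(A → X n) = { 'n' }
For X:
  PREDICT(X → n) = { 'n' }
  PREDICT(X → A n) = { 'n' }
E has a single production, so nothing to check there.

Conflict found: Predict set conflict for A: { 'n' }
The grammar is NOT LL(1).

Answer: No. Predict set conflict for A: { 'n' }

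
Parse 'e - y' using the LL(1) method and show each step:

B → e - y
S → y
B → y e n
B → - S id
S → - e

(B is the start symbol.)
LL(1) parsing maintains a stack (initially the start symbol over $) and the input. At each step: if the stack top is a terminal, match it against the current input token; if it is a non-terminal N, replace it with the RHS of M[N, lookahead] (the unique production whose predict set contains the lookahead).

Stack is shown with the top on the left.

Stack    Input    Action
------------------------
B $      e - y $  output B → e - y
e - y $  e - y $  match 'e'
- y $    - y $    match '-'
y $      y $      match 'y'
$        $        accept

The string is accepted.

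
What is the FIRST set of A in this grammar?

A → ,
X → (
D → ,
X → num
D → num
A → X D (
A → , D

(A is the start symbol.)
{ '(', ',', 'num' }

To compute FIRST(A), examine every production with A on the left-hand side, reading each right-hand side left to right until a non-nullable symbol is reached.

FIRST sets of the other non-terminals involved (by the same procedure, iterated to a fixed point):
  FIRST(X) = { '(', 'num' }

From A → ,:
  - ',' is a terminal: add ',' and stop
From A → X D (:
  - X is a non-terminal: add FIRST(X) \ {ε} = { '(', 'num' }
    X is not nullable, so stop
From A → , D:
  - ',' is a terminal: add ',' and stop

Collecting: FIRST(A) = { '(', ',', 'num' }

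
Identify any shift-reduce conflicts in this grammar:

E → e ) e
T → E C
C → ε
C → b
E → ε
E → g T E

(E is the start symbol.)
Yes — I0: [E → .] vs [E → . e ) e]; I3: [E → .] vs [E → . e ) e]; I4: [C → .] vs [C → . b]; I5: [E → .] vs [E → . e ) e]

A shift-reduce conflict occurs when an LR(0) state has both:
  - a complete (reduce) item [A → α .] (dot at the end), and
  - a shift item [B → β . c γ] (dot before a terminal).

Augment with E' → E and build the canonical LR(0) collection (I0 = CLOSURE({[E' → . E]}), then GOTO on every symbol after a dot until no new states appear). It has 11 states:
  I0: { [E → . e ) e], [E → . g T E], [E → .], [E' → . E] }  — shift, reduce
  I1: { [E' → E .] }  — accept
  I2: { [E → e . ) e] }  — shift
  I3: { [E → . e ) e], [E → . g T E], [E → .], [E → g . T E], [T → . E C] }  — shift, reduce
  I4: { [C → . b], [C → .], [T → E . C] }  — shift, reduce
  I5: { [E → . e ) e], [E → . g T E], [E → .], [E → g T . E] }  — shift, reduce
  I6: { [E → g T E .] }  — reduce
  I7: { [T → E C .] }  — reduce
  I8: { [C → b .] }  — reduce
  I9: { [E → e ) . e] }  — shift
  I10: { [E → e ) e .] }  — reduce

I0 contains reduce item [E → .] and shift items [E → . e ) e], [E → . g T E] — shift-reduce conflict.
I3 contains reduce item [E → .] and shift items [E → . e ) e], [E → . g T E] — shift-reduce conflict.
I4 contains reduce item [C → .] and shift item [C → . b] — shift-reduce conflict.
I5 contains reduce item [E → .] and shift items [E → . e ) e], [E → . g T E] — shift-reduce conflict.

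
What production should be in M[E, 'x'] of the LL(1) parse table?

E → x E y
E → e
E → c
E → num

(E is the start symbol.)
E → x E y

To find M[E, 'x'], we find productions for E where 'x' is in the predict set (PREDICT(N → α) = (FIRST(α) \ {ε}) ∪ (FOLLOW(N) if α ⇒* ε)).

E → x E y: PREDICT = { 'x' }
  'x' is in predict set, so this production goes in M[E, 'x']
E → e: PREDICT = { 'e' }
E → c: PREDICT = { 'c' }
E → num: PREDICT = { 'num' }

M[E, 'x'] = E → x E y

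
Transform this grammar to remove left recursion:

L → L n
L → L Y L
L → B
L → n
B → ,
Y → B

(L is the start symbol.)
L → B L'
L → n L'
L' → n L'
L' → Y L L'
L' → ε
B → ,
Y → B

L is directly left-recursive. The standard transformation for
  A → A α₁ | ... | A α_m | β₁ | ... | β_n
is
  A  → β₁ A' | ... | β_n A'
  A' → α₁ A' | ... | α_m A' | ε

L → B becomes L → B L'
L → n becomes L → n L'
L → L n becomes L' → n L'
L → L Y L becomes L' → Y L L'
Add L' → ε

Productions for other non-terminals are unchanged:
  B → ,
  Y → B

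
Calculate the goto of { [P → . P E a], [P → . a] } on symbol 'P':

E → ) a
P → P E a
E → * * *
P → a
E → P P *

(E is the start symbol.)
{ [E → . ) a], [E → . * * *], [E → . P P *], [P → . P E a], [P → . a], [P → P . E a] }

GOTO(I, 'P') = CLOSURE({ [A → αX.β] : [A → α.Xβ] ∈ I, X = 'P' })

Items with dot before 'P', with the dot advanced:
  [P → . P E a] → [P → P . E a]
Closure of the advanced items:
  [P → P . E a] has the dot before E: add [E → . ) a], [E → . * * *], [E → . P P *]
  [E → . P P *] has the dot before P: add [P → . P E a], [P → . a]

GOTO = { [E → . ) a], [E → . * * *], [E → . P P *], [P → . P E a], [P → . a], [P → P . E a] }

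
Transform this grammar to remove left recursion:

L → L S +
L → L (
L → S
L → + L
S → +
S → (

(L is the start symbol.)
L is directly left-recursive. The standard transformation for
  A → A α₁ | ... | A α_m | β₁ | ... | β_n
is
  A  → β₁ A' | ... | β_n A'
  A' → α₁ A' | ... | α_m A' | ε

L → S becomes L → S L'
L → + L becomes L → + L L'
L → L S + becomes L' → S + L'
L → L ( becomes L' → ( L'
Add L' → ε

Productions for other non-terminals are unchanged:
  S → +
  S → (

Resulting grammar:
L → S L'
L → + L L'
L' → S + L'
L' → ( L'
L' → ε
S → +
S → (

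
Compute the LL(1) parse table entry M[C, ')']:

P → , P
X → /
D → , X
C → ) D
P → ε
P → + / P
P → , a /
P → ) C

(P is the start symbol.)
To find M[C, ')'], we find productions for C where ')' is in the predict set (PREDICT(N → α) = (FIRST(α) \ {ε}) ∪ (FOLLOW(N) if α ⇒* ε)).

C → ) D: PREDICT = { ')' }
  ')' is in predict set, so this production goes in M[C, ')']

M[C, ')'] = C → ) D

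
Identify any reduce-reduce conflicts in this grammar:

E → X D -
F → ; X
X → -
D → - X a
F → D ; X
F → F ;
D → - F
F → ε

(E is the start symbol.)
Augment with E' → E and build the canonical LR(0) collection (I0 = CLOSURE({[E' → . E]}), then GOTO on every symbol after a dot until no new states appear). It has 17 states:
  I0: { [E → . X D -], [E' → . E], [X → . -] }  — shift
  I1: { [X → - .] }  — reduce
  I2: { [E' → E .] }  — accept
  I3: { [D → . - F], [D → . - X a], [E → X . D -] }  — shift
  I4: { [D → - . F], [D → - . X a], [D → . - F], [D → . - X a], [F → . ; X], [F → . D ; X], [F → . F ;], [F → .], [X → . -] }  — shift, reduce
  I5: { [E → X D . -] }  — shift
  I6: { [E → X D - .] }  — reduce
  I7: { [D → - . F], [D → - . X a], [D → . - F], [D → . - X a], [F → . ; X], [F → . D ; X], [F → . F ;], [F → .], [X → - .], [X → . -] }  — shift, 2 reduces
  I8: { [F → ; . X], [X → . -] }  — shift
  I9: { [F → D . ; X] }  — shift
  I10: { [D → - F .], [F → F . ;] }  — shift, reduce
  I11: { [D → - X . a] }  — shift
  I12: { [D → - X a .] }  — reduce
  I13: { [F → F ; .] }  — reduce
  I14: { [F → D ; . X], [X → . -] }  — shift
  I15: { [F → D ; X .] }  — reduce
  I16: { [F → ; X .] }  — reduce

I7 contains complete items [F → .], [X → - .] — reduce-reduce conflict.

Answer: Yes — I7: [F → .] vs [X → - .]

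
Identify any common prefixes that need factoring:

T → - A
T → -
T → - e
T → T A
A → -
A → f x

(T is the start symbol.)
Left-factoring is needed when two productions for the same non-terminal
share a common prefix on the right-hand side.

Productions for T:
  T → - A
  T → -
  T → - e
  T → T A
Productions for A:
  A → -
  A → f x

Found common prefix '-' in productions for T

Answer: Yes, T has productions with common prefix '-'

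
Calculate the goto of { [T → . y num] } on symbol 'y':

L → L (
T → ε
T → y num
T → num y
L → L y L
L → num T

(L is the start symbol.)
{ [T → y . num] }

GOTO(I, 'y') = CLOSURE({ [A → αX.β] : [A → α.Xβ] ∈ I, X = 'y' })

Items with dot before 'y', with the dot advanced:
  [T → . y num] → [T → y . num]
Closure adds nothing (no advanced item has the dot before a non-terminal).

GOTO = { [T → y . num] }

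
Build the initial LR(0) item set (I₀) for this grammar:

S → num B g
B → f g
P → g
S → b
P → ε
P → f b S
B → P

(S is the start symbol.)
First, augment the grammar with S' → S
I₀ = CLOSURE({ [S' → . S] }):
  [S' → . S] has the dot before S: add [S → . num B g], [S → . b]
No further items can be added.

I₀ = { [S → . b], [S → . num B g], [S' → . S] }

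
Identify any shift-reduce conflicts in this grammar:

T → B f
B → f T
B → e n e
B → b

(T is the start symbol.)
No shift-reduce conflicts

A shift-reduce conflict occurs when an LR(0) state has both:
  - a complete (reduce) item [A → α .] (dot at the end), and
  - a shift item [B → β . c γ] (dot before a terminal).

Augment with T' → T and build the canonical LR(0) collection (I0 = CLOSURE({[T' → . T]}), then GOTO on every symbol after a dot until no new states appear). It has 10 states:
  I0: { [B → . b], [B → . e n e], [B → . f T], [T → . B f], [T' → . T] }  — shift
  I1: { [T → B . f] }  — shift
  I2: { [T' → T .] }  — accept
  I3: { [B → b .] }  — reduce
  I4: { [B → e . n e] }  — shift
  I5: { [B → . b], [B → . e n e], [B → . f T], [B → f . T], [T → . B f] }  — shift
  I6: { [B → f T .] }  — reduce
  I7: { [B → e n . e] }  — shift
  I8: { [B → e n e .] }  — reduce
  I9: { [T → B f .] }  — reduce

No state contains both a complete item and a shift item.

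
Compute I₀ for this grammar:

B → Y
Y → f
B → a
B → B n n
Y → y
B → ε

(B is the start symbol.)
First, augment the grammar with B' → B
I₀ = CLOSURE({ [B' → . B] }):
  [B' → . B] has the dot before B: add [B → . Y], [B → . a], [B → . B n n], [B → .]
  [B → . Y] has the dot before Y: add [Y → . f], [Y → . y]
No further items can be added.

I₀ = { [B → . B n n], [B → . Y], [B → . a], [B → .], [B' → . B], [Y → . f], [Y → . y] }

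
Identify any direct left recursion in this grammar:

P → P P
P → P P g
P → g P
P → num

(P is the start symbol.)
P → P P: LEFT RECURSIVE (starts with P)
P → P P g: LEFT RECURSIVE (starts with P)
P → g P: starts with g
P → num: starts with num

The grammar has direct left recursion on: P.

Answer: Yes, P is left-recursive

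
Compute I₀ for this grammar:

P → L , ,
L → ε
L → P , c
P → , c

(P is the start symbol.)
{ [L → . P , c], [L → .], [P → . , c], [P → . L , ,], [P' → . P] }

First, augment the grammar with P' → P
I₀ = CLOSURE({ [P' → . P] }):
  [P' → . P] has the dot before P: add [P → . L , ,], [P → . , c]
  [P → . L , ,] has the dot before L: add [L → .], [L → . P , c]
No further items can be added.

I₀ = { [L → . P , c], [L → .], [P → . , c], [P → . L , ,], [P' → . P] }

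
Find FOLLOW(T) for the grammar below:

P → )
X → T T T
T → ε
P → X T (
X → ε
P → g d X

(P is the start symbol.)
{ $, '(' }

To compute FOLLOW(T), find every occurrence of T on a right-hand side N → α T β: add FIRST(β) \ {ε}, and if β is empty or nullable also add FOLLOW(N). Iterate to a fixed point.

In X → T T T: T is followed by T T, add FIRST(T T) \ {ε} = { }
  T T is nullable, so also add FOLLOW(X)
In X → T T T: T is followed by T, add FIRST(T) \ {ε} = { }
  T is nullable, so also add FOLLOW(X)
In X → T T T: T is at the end, add FOLLOW(X)
In P → X T (: T is followed by '(', add FIRST('(') \ {ε} = { '(' }

The FOLLOW sets referred to above (computed the same way, to a fixed point):
  FOLLOW(X) = { $, '(' }

Taking the union: FOLLOW(T) = { $, '(' }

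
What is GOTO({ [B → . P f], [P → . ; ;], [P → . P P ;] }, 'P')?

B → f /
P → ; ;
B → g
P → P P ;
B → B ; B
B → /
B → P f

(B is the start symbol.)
{ [B → P . f], [P → . ; ;], [P → . P P ;], [P → P . P ;] }

GOTO(I, 'P') = CLOSURE({ [A → αX.β] : [A → α.Xβ] ∈ I, X = 'P' })

Items with dot before 'P', with the dot advanced:
  [B → . P f] → [B → P . f]
  [P → . P P ;] → [P → P . P ;]
Closure of the advanced items:
  [P → P . P ;] has the dot before P: add [P → . ; ;], [P → . P P ;]

GOTO = { [B → P . f], [P → . ; ;], [P → . P P ;], [P → P . P ;] }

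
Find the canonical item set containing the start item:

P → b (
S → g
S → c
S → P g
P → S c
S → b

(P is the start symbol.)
{ [P → . S c], [P → . b (], [P' → . P], [S → . P g], [S → . b], [S → . c], [S → . g] }

First, augment the grammar with P' → P
I₀ = CLOSURE({ [P' → . P] }):
  [P' → . P] has the dot before P: add [P → . b (], [P → . S c]
  [P → . S c] has the dot before S: add [S → . g], [S → . c], [S → . P g], [S → . b]
No further items can be added.

I₀ = { [P → . S c], [P → . b (], [P' → . P], [S → . P g], [S → . b], [S → . c], [S → . g] }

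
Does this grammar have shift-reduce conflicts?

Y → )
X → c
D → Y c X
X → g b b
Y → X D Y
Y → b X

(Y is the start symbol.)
Augment with Y' → Y and build the canonical LR(0) collection (I0 = CLOSURE({[Y' → . Y]}), then GOTO on every symbol after a dot until no new states appear). It has 15 states:
  I0: { [X → . c], [X → . g b b], [Y → . )], [Y → . X D Y], [Y → . b X], [Y' → . Y] }  — shift
  I1: { [Y → ) .] }  — reduce
  I2: { [D → . Y c X], [X → . c], [X → . g b b], [Y → . )], [Y → . X D Y], [Y → . b X], [Y → X . D Y] }  — shift
  I3: { [Y' → Y .] }  — accept
  I4: { [X → . c], [X → . g b b], [Y → b . X] }  — shift
  I5: { [X → c .] }  — reduce
  I6: { [X → g . b b] }  — shift
  I7: { [X → g b . b] }  — shift
  I8: { [X → g b b .] }  — reduce
  I9: { [Y → b X .] }  — reduce
  I10: { [X → . c], [X → . g b b], [Y → . )], [Y → . X D Y], [Y → . b X], [Y → X D . Y] }  — shift
  I11: { [D → Y . c X] }  — shift
  I12: { [D → Y c . X], [X → . c], [X → . g b b] }  — shift
  I13: { [D → Y c X .] }  — reduce
  I14: { [Y → X D Y .] }  — reduce

No state contains both a complete item and a shift item.

Answer: No shift-reduce conflicts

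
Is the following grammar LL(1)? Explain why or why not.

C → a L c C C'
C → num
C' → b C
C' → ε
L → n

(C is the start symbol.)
No. Predict set conflict for C': { 'b' }

A grammar is LL(1) if for each non-terminal N with multiple productions, the predict sets of those productions are pairwise disjoint, where PREDICT(N → α) = (FIRST(α) \ {ε}) ∪ (FOLLOW(N) if α ⇒* ε).

Relevant sets:
  FOLLOW(C') = { $, 'b' }

For C:
  PREDICT(C → a L c C C') = { 'a' }
  PREDICT(C → num) = { 'num' }
For C':
  PREDICT(C' → b C) = { 'b' }
  PREDICT(C' → ε) = { $, 'b' }
L has a single production, so nothing to check there.

Conflict found: Predict set conflict for C': { 'b' }
The grammar is NOT LL(1).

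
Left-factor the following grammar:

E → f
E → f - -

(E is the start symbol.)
E → f E'
E' → ε
E' → - -

Left-factoring transforms A → αβ₁ | αβ₂ into A → αA' and A' → β₁ | β₂
(α is the longest common prefix among the alternatives). Repeat until
no nonterminal has two alternatives with a common prefix.

Round 1: E has alternatives sharing prefix 'f'. Introduce E': E → f E'
  Add: E' → ε
  Add: E' → - -

No remaining common prefixes — done.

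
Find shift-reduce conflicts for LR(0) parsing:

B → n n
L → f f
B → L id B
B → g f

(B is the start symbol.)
No shift-reduce conflicts

Augment with B' → B and build the canonical LR(0) collection (I0 = CLOSURE({[B' → . B]}), then GOTO on every symbol after a dot until no new states appear). It has 11 states:
  I0: { [B → . L id B], [B → . g f], [B → . n n], [B' → . B], [L → . f f] }  — shift
  I1: { [B' → B .] }  — accept
  I2: { [B → L . id B] }  — shift
  I3: { [L → f . f] }  — shift
  I4: { [B → g . f] }  — shift
  I5: { [B → n . n] }  — shift
  I6: { [B → n n .] }  — reduce
  I7: { [B → g f .] }  — reduce
  I8: { [L → f f .] }  — reduce
  I9: { [B → . L id B], [B → . g f], [B → . n n], [B → L id . B], [L → . f f] }  — shift
  I10: { [B → L id B .] }  — reduce

No state contains both a complete item and a shift item.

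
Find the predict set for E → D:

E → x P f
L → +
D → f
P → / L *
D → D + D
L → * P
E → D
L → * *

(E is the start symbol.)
{ 'f' }

PREDICT(E → D) = (FIRST(RHS) \ {ε}) ∪ (FOLLOW(E) if ε ∈ FIRST(RHS), i.e. RHS ⇒* ε)
FIRST(D) = { 'f' }
FIRST(D) = { 'f' }
ε ∉ FIRST(D), so FOLLOW(E) is not added.
PREDICT(E → D) = { 'f' }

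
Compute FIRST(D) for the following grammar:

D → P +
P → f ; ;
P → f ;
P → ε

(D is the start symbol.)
{ '+', 'f' }

FIRST sets of the other non-terminals involved (by the same procedure, iterated to a fixed point):
  FIRST(P) = { 'f', ε }

From D → P +:
  - P is a non-terminal: add FIRST(P) \ {ε} = { 'f' }
    P is nullable, so continue to the next symbol
  - '+' is a terminal: add '+' and stop

Collecting: FIRST(D) = { '+', 'f' }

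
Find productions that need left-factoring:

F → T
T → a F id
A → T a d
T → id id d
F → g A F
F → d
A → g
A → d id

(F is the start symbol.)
Left-factoring is needed when two productions for the same non-terminal
share a common prefix on the right-hand side.

Productions for F:
  F → T
  F → g A F
  F → d
Productions for T:
  T → a F id
  T → id id d
Productions for A:
  A → T a d
  A → g
  A → d id

No common prefixes found.

Answer: No, left-factoring is not needed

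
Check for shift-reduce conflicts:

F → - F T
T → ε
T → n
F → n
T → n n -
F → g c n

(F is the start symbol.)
Yes — I7: [T → .] vs [T → . n]; I9: [T → n .] vs [T → n . n -]

A shift-reduce conflict occurs when an LR(0) state has both:
  - a complete (reduce) item [A → α .] (dot at the end), and
  - a shift item [B → β . c γ] (dot before a terminal).

Augment with F' → F and build the canonical LR(0) collection (I0 = CLOSURE({[F' → . F]}), then GOTO on every symbol after a dot until no new states appear). It has 12 states:
  I0: { [F → . - F T], [F → . g c n], [F → . n], [F' → . F] }  — shift
  I1: { [F → - . F T], [F → . - F T], [F → . g c n], [F → . n] }  — shift
  I2: { [F' → F .] }  — accept
  I3: { [F → g . c n] }  — shift
  I4: { [F → n .] }  — reduce
  I5: { [F → g c . n] }  — shift
  I6: { [F → g c n .] }  — reduce
  I7: { [F → - F . T], [T → . n n -], [T → . n], [T → .] }  — shift, reduce
  I8: { [F → - F T .] }  — reduce
  I9: { [T → n . n -], [T → n .] }  — shift, reduce
  I10: { [T → n n . -] }  — shift
  I11: { [T → n n - .] }  — reduce

I7 contains reduce item [T → .] and shift items [T → . n], [T → . n n -] — shift-reduce conflict.
I9 contains reduce item [T → n .] and shift item [T → n . n -] — shift-reduce conflict.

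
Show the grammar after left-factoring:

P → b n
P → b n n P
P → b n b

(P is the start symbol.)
P → b n P'
P' → ε
P' → n P
P' → b

Left-factoring transforms A → αβ₁ | αβ₂ into A → αA' and A' → β₁ | β₂
(α is the longest common prefix among the alternatives). Repeat until
no nonterminal has two alternatives with a common prefix.

Round 1: P has alternatives sharing prefix 'b n'. Introduce P': P → b n P'
  Add: P' → ε
  Add: P' → n P
  Add: P' → b

No remaining common prefixes — done.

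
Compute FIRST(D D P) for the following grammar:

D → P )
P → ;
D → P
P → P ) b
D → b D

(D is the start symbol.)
FIRST sets of the non-terminals involved (from the grammar, by fixed-point iteration):
  FIRST(D) = { ';', 'b' }

To compute FIRST(D D P), process the symbols left to right:
Symbol D is a non-terminal. Add FIRST(D) \ {ε} = { ';', 'b' }
D is not nullable (ε ∉ FIRST(D)), so stop here.
FIRST(D D P) = { ';', 'b' }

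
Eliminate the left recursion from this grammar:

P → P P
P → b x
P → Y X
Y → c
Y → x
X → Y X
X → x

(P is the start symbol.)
P is directly left-recursive. The standard transformation for
  A → A α₁ | ... | A α_m | β₁ | ... | β_n
is
  A  → β₁ A' | ... | β_n A'
  A' → α₁ A' | ... | α_m A' | ε

P → b x becomes P → b x P'
P → Y X becomes P → Y X P'
P → P P becomes P' → P P'
Add P' → ε

Productions for other non-terminals are unchanged:
  Y → c
  Y → x
  X → Y X
  X → x

Resulting grammar:
P → b x P'
P → Y X P'
P' → P P'
P' → ε
Y → c
Y → x
X → Y X
X → x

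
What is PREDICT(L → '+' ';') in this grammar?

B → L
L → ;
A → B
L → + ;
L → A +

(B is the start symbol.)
{ '+' }

PREDICT(L → '+' ';') = (FIRST(RHS) \ {ε}) ∪ (FOLLOW(L) if ε ∈ FIRST(RHS), i.e. RHS ⇒* ε)
FIRST('+' ';') = { '+' }
ε ∉ FIRST('+' ';'), so FOLLOW(L) is not added.
PREDICT(L → '+' ';') = { '+' }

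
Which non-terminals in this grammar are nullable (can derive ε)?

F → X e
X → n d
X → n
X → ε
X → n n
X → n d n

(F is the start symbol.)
A non-terminal is nullable if it can derive ε (the empty string): either it has an ε-production, or it has a production whose right-hand side consists entirely of nullable non-terminals.

ε-productions: X → ε
So X is immediately nullable.
No further non-terminal can be added: every production for the remaining non-terminals contains a terminal or a non-nullable non-terminal.
Nullable = { 'X' }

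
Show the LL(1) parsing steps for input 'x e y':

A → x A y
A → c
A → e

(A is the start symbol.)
LL(1) parsing maintains a stack (initially the start symbol over $) and the input. At each step: if the stack top is a terminal, match it against the current input token; if it is a non-terminal N, replace it with the RHS of M[N, lookahead] (the unique production whose predict set contains the lookahead).

Stack is shown with the top on the left.

Stack    Input    Action
------------------------
A $      x e y $  output A → x A y
x A y $  x e y $  match 'x'
A y $    e y $    output A → e
e y $    e y $    match 'e'
y $      y $      match 'y'
$        $        accept

The string is accepted.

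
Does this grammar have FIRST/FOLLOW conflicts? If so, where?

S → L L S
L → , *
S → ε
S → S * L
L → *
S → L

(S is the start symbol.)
Yes. S → L L S with FOLLOW(S) on { '*' }; S → S '*' L with FOLLOW(S) on { '*' }; S → L with FOLLOW(S) on { '*' }

A FIRST/FOLLOW conflict occurs when a non-terminal N has a nullable alternative N → β (β ⇒* ε) and another alternative N → α with FIRST(α) ∩ FOLLOW(N) ≠ ∅: on such a lookahead the parser cannot decide between expanding α and letting N vanish via β.

Nullable non-terminals: S.
FIRST sets used below: FIRST(L) = { '*', ',' }, FIRST(S) = { '*', ',', ε }

S: nullable alternative(s) S → ε; FOLLOW(S) = { $, '*' }
  S → L L S: FIRST \ {ε} = { '*', ',' } — overlaps FOLLOW(S) on { '*' }: CONFLICT
  S → ε: FIRST \ {ε} = { } — this is the only nullable alternative, skip
  S → S * L: FIRST \ {ε} = { '*', ',' } — overlaps FOLLOW(S) on { '*' }: CONFLICT
  S → L: FIRST \ {ε} = { '*', ',' } — overlaps FOLLOW(S) on { '*' }: CONFLICT

L has no nullable alternative, so no FIRST/FOLLOW check is needed there.

So the grammar has 3 FIRST/FOLLOW conflicts (marked CONFLICT above).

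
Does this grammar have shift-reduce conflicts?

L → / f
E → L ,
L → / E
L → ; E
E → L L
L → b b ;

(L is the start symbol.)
A shift-reduce conflict occurs when an LR(0) state has both:
  - a complete (reduce) item [A → α .] (dot at the end), and
  - a shift item [B → β . c γ] (dot before a terminal).

Augment with L' → L and build the canonical LR(0) collection (I0 = CLOSURE({[L' → . L]}), then GOTO on every symbol after a dot until no new states appear). It has 13 states:
  I0: { [L → . / E], [L → . / f], [L → . ; E], [L → . b b ;], [L' → . L] }  — shift
  I1: { [E → . L ,], [E → . L L], [L → . / E], [L → . / f], [L → . ; E], [L → . b b ;], [L → / . E], [L → / . f] }  — shift
  I2: { [E → . L ,], [E → . L L], [L → . / E], [L → . / f], [L → . ; E], [L → . b b ;], [L → ; . E] }  — shift
  I3: { [L' → L .] }  — accept
  I4: { [L → b . b ;] }  — shift
  I5: { [L → b b . ;] }  — shift
  I6: { [L → b b ; .] }  — reduce
  I7: { [L → ; E .] }  — reduce
  I8: { [E → L . ,], [E → L . L], [L → . / E], [L → . / f], [L → . ; E], [L → . b b ;] }  — shift
  I9: { [E → L , .] }  — reduce
  I10: { [E → L L .] }  — reduce
  I11: { [L → / E .] }  — reduce
  I12: { [L → / f .] }  — reduce

No state contains both a complete item and a shift item.

Answer: No shift-reduce conflicts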